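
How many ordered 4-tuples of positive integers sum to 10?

84

A composition of 10 into 4 positive parts is chosen by placing 3 dividers among the 9 gaps between 10 units: C(9,3) = 84.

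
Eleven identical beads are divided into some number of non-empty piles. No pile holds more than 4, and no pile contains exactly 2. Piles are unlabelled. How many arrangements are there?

They are:
4,4,3
4,4,1,1,1
4,3,3,1
4,3,1,1,1,1
4,1,1,1,1,1,1,1
3,3,3,1,1
3,3,1,1,1,1,1
3,1,1,1,1,1,1,1,1
1,1,1,1,1,1,1,1,1,1,1
Counting gives 9.

9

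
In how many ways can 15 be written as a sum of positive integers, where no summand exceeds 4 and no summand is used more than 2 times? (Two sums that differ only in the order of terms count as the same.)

The partitions of 15 that satisfy the conditions:
1,3,3,4,4
2,2,3,4,4
1,1,2,3,4,4
1,2,2,3,3,4

4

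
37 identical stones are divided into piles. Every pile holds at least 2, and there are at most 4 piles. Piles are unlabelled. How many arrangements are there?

Direct enumeration gives 384 partitions.

384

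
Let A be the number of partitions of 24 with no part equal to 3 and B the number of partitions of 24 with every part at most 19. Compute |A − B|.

780

Partitions of 24 with no part equal to 3: 783.
Partitions of 24 with every part at most 19: 1563.
|783 − 1563| = 780.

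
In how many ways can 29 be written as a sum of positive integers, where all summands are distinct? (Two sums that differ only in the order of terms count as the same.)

Systematic enumeration (by largest part, then next-largest, …) yields 256.

256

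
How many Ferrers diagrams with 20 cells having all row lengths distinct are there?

There are too many to list fully; the first 12 (by largest part) are:
20
1+19
2+18
3+17
1+2+17
4+16
1+3+16
5+15
1+4+15
2+3+15
6+14
1+5+14
…and 52 more, for 64 total.

64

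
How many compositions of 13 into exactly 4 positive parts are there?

A composition of 13 into 4 positive parts is chosen by placing 3 dividers among the 12 gaps between 13 units: C(12,3) = 220.

220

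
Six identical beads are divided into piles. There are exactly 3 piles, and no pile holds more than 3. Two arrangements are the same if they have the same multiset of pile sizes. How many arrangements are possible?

2

Listing the qualifying partitions of 6:
3 + 2 + 1
2 + 2 + 2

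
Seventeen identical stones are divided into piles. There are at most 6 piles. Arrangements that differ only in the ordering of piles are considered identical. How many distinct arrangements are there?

There are 163 such partitions.

163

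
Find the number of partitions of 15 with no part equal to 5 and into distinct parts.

Enumerating:
15
14+1
13+2
12+3
12+2+1
11+4
11+3+1
10+4+1
10+3+2
9+6
9+4+2
9+3+2+1
8+7
8+6+1
8+4+3
8+4+2+1
7+6+2
7+4+3+1
6+4+3+2

19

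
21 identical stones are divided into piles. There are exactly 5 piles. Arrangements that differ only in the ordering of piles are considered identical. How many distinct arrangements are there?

101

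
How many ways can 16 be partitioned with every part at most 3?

30

There are too many to list fully; the first 12 (by largest part) are:
3+3+3+3+3+1
3+3+3+3+2+2
3+3+3+3+2+1+1
3+3+3+3+1+1+1+1
3+3+3+2+2+2+1
3+3+3+2+2+1+1+1
3+3+3+2+1+1+1+1+1
3+3+3+1+1+1+1+1+1+1
3+3+2+2+2+2+2
3+3+2+2+2+2+1+1
3+3+2+2+2+1+1+1+1
3+3+2+2+1+1+1+1+1+1
…and 18 more, for 30 total.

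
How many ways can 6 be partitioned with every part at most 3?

7

Listing the qualifying partitions of 6:
3, 3
3, 2, 1
3, 1, 1, 1
2, 2, 2
2, 2, 1, 1
2, 1, 1, 1, 1
1, 1, 1, 1, 1, 1
Counting gives 7.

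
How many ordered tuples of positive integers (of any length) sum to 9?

Each of the 8 gaps between 9 units is either a break or not: 2^8 = 256.

256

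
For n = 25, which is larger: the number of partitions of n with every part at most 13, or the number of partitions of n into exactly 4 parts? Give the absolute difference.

Partitions of 25 with every part at most 13: 1763.
Partitions of 25 into exactly 4 parts: 120.
|1763 − 120| = 1643.

1643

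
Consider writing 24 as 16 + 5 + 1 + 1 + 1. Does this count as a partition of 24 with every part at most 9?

No

The parts sum to 24, and the condition 'no summand exceeds 9' is violated.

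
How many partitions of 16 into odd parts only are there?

32

There are too many to list fully; the first 12 (by largest part) are:
15+1
13+3
13+1+1+1
11+5
11+3+1+1
11+1+1+1+1+1
9+7
9+5+1+1
9+3+3+1
9+3+1+1+1+1
9+1+1+1+1+1+1+1
7+7+1+1
…and 20 more, for 32 total.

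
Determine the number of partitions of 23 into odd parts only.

104

A full systematic count gives 104.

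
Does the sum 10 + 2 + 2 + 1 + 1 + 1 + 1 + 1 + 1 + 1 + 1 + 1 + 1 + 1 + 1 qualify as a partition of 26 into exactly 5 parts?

The parts sum to 26, and the condition 'there are exactly 5 summands' is violated.

No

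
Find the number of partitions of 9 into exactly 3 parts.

They are:
7 + 1 + 1
6 + 2 + 1
5 + 3 + 1
5 + 2 + 2
4 + 4 + 1
4 + 3 + 2
3 + 3 + 3

7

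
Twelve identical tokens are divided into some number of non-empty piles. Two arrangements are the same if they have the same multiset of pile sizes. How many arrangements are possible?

Systematic enumeration (by largest part, then next-largest, …) yields 77.

77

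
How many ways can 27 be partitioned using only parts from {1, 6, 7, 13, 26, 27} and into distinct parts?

3

Listing the qualifying partitions of 27:
27
26 + 1
13 + 7 + 6 + 1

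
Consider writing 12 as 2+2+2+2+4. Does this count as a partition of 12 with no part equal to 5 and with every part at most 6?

Yes

The parts sum to 12, and the condition 'no summand equals 5' holds; the condition 'no summand exceeds 6' holds.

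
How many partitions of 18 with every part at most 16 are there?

383

Counting exhaustively, 383 partitions satisfy the conditions.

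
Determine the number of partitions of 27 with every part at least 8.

10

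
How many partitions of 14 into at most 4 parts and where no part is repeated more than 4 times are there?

47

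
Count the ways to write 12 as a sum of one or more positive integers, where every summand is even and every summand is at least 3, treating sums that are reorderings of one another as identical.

4

The partitions of 12 that satisfy the conditions:
12
8, 4
6, 6
4, 4, 4
That's 4 in total.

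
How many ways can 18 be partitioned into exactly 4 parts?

47

A partial list (first 12 by largest part):
15, 1, 1, 1
14, 2, 1, 1
13, 3, 1, 1
13, 2, 2, 1
12, 4, 1, 1
12, 3, 2, 1
12, 2, 2, 2
11, 5, 1, 1
11, 4, 2, 1
11, 3, 3, 1
11, 3, 2, 2
10, 6, 1, 1
…and 35 more, for 47 total.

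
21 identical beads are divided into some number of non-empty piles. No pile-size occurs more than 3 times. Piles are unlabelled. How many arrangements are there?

Enumerating by decreasing first part gives 395 partitions in all.

395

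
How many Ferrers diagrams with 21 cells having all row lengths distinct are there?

76

There are 76 such partitions.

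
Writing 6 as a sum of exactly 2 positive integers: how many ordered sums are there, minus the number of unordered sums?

Compositions: C(5,1) = 5.
Unordered (partitions into 2 parts): 3.
Difference: 5 − 3 = 2.

2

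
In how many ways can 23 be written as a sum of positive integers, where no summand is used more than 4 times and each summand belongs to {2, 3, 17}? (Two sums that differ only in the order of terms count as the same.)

2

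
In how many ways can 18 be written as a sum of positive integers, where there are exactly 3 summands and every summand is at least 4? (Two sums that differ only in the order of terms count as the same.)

7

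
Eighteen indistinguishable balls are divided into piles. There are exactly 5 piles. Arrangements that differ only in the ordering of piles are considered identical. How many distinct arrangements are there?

A partial list (first 12 by largest part):
1,1,1,1,14
1,1,1,2,13
1,1,1,3,12
1,1,2,2,12
1,1,1,4,11
1,1,2,3,11
1,2,2,2,11
1,1,1,5,10
1,1,2,4,10
1,1,3,3,10
1,2,2,3,10
2,2,2,2,10
…and 45 more, for 57 total.

57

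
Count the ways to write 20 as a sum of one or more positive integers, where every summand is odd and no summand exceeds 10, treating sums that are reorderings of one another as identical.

45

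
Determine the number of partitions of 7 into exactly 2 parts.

3

Listing the qualifying partitions of 7:
1,6
2,5
3,4
That's 3 in total.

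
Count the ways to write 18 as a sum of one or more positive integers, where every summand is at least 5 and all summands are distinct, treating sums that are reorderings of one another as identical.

6

Listing the qualifying partitions of 18:
18
13,5
12,6
11,7
10,8
7,6,5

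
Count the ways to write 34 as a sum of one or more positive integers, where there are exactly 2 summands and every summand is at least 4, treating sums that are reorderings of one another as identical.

Listing the qualifying partitions of 34:
30+4
29+5
28+6
27+7
26+8
25+9
24+10
23+11
22+12
21+13
20+14
19+15
18+16
17+17
Counting gives 14.

14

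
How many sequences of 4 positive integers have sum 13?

Equivalently, choose which 3 of the 12 gaps become plus signs: C(12,3) = 220.

220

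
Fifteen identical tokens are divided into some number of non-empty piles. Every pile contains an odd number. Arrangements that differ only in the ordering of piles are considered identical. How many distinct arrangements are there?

There are too many to list fully; the first 12 (by largest part) are:
15
13 + 1 + 1
11 + 3 + 1
11 + 1 + 1 + 1 + 1
9 + 5 + 1
9 + 3 + 3
9 + 3 + 1 + 1 + 1
9 + 1 + 1 + 1 + 1 + 1 + 1
7 + 7 + 1
7 + 5 + 3
7 + 5 + 1 + 1 + 1
7 + 3 + 3 + 1 + 1
…and 15 more, for 27 total.

27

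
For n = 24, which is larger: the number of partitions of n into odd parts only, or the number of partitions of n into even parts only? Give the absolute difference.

Partitions of 24 into odd parts only: 122.
Partitions of 24 into even parts only: 77.
|122 − 77| = 45.

45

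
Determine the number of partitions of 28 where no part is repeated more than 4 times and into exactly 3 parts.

65

There are too many to list fully; the first 12 (by largest part) are:
26 + 1 + 1
25 + 2 + 1
24 + 3 + 1
24 + 2 + 2
23 + 4 + 1
23 + 3 + 2
22 + 5 + 1
22 + 4 + 2
22 + 3 + 3
21 + 6 + 1
21 + 5 + 2
21 + 4 + 3
…and 53 more, for 65 total.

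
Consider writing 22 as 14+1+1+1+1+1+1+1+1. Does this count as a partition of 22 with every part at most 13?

The parts sum to 22, and the condition 'no summand exceeds 13' is violated.

No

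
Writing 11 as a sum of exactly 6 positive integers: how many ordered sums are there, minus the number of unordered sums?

Compositions: C(10,5) = 252.
Unordered (partitions into 6 parts): 7.
Difference: 252 − 7 = 245.

245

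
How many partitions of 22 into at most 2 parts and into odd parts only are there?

6

Enumerating:
21,1
19,3
17,5
15,7
13,9
11,11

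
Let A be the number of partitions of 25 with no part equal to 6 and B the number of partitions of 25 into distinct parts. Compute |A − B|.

Partitions of 25 with no part equal to 6: 1468.
Partitions of 25 into distinct parts: 142.
|1468 − 142| = 1326.

1326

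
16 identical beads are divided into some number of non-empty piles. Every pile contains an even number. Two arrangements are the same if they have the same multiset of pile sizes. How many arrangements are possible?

22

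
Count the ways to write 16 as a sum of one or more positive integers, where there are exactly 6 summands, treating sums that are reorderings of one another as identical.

35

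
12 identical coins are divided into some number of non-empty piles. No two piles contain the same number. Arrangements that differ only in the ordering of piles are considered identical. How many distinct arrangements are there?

They are:
12
11,1
10,2
9,3
9,2,1
8,4
8,3,1
7,5
7,4,1
7,3,2
6,5,1
6,4,2
6,3,2,1
5,4,3
5,4,2,1

15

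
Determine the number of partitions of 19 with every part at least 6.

6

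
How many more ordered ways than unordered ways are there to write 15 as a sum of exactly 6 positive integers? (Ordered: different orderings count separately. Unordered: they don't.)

Ordered (compositions into 6 parts): C(14,5) = 2002.
Partitions of 15 into exactly 6 parts: 26.
Difference: 2002 − 26 = 1976.

1976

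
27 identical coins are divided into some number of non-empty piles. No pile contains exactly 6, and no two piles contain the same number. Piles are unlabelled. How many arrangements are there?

Counting exhaustively, 137 partitions satisfy the conditions.

137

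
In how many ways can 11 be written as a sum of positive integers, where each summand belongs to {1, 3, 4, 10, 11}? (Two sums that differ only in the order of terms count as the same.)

They are:
11
10+1
4+4+3
4+4+1+1+1
4+3+3+1
4+3+1+1+1+1
4+1+1+1+1+1+1+1
3+3+3+1+1
3+3+1+1+1+1+1
3+1+1+1+1+1+1+1+1
1+1+1+1+1+1+1+1+1+1+1
That's 11 in total.

11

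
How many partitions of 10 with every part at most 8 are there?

40

There are too many to list fully; the first 12 (by largest part) are:
2,8
1,1,8
3,7
1,2,7
1,1,1,7
4,6
1,3,6
2,2,6
1,1,2,6
1,1,1,1,6
5,5
1,4,5
…and 28 more, for 40 total.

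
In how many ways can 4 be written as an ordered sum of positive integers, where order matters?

The number of compositions of n is 2^(n−1); here 2^3 = 8.

8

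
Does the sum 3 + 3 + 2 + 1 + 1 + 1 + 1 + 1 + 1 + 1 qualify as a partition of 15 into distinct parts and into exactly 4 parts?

No

The parts sum to 15, and the condition 'all summands are distinct' is violated.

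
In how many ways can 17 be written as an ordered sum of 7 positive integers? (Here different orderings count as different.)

8008

Equivalently, choose which 6 of the 16 gaps become plus signs: C(16,6) = 8008.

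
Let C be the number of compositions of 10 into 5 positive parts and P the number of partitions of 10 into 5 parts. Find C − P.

Compositions: C(9,4) = 126.
Partitions of 10 into exactly 5 parts: 7.
Difference: 126 − 7 = 119.

119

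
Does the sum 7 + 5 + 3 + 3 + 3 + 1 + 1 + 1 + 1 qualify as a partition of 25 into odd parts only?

Yes

The parts sum to 25, and the condition 'every summand is odd' holds.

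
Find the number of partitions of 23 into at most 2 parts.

12

Listing the qualifying partitions of 23:
23
1,22
2,21
3,20
4,19
5,18
6,17
7,16
8,15
9,14
10,13
11,12
Counting gives 12.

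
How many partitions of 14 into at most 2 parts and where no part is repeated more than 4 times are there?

They are:
14
13 + 1
12 + 2
11 + 3
10 + 4
9 + 5
8 + 6
7 + 7

8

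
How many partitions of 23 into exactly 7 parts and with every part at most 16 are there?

163

A full systematic count gives 163.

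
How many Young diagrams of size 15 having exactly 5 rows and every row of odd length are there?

They are:
11 + 1 + 1 + 1 + 1
9 + 3 + 1 + 1 + 1
7 + 5 + 1 + 1 + 1
7 + 3 + 3 + 1 + 1
5 + 5 + 3 + 1 + 1
5 + 3 + 3 + 3 + 1
3 + 3 + 3 + 3 + 3

7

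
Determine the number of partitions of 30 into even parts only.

There are 176 such partitions.

176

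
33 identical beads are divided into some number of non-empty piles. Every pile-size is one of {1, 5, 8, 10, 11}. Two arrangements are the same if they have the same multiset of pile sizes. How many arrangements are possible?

There are too many to list fully; the first 12 (by largest part) are:
11,11,11
1,10,11,11
1,1,1,8,11,11
1,5,5,11,11
1,1,1,1,1,1,5,11,11
1,1,1,1,1,1,1,1,1,1,1,11,11
1,1,10,10,11
1,1,1,1,8,10,11
1,1,5,5,10,11
1,1,1,1,1,1,1,5,10,11
1,1,1,1,1,1,1,1,1,1,1,1,10,11
1,5,8,8,11
…and 46 more, for 58 total.

58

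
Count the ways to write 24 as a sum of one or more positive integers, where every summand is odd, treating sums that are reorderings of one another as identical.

122

Enumerating by decreasing first part gives 122 partitions in all.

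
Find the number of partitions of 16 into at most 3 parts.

A partial list (first 12 by largest part):
16
15, 1
14, 2
14, 1, 1
13, 3
13, 2, 1
12, 4
12, 3, 1
12, 2, 2
11, 5
11, 4, 1
11, 3, 2
…and 18 more, for 30 total.

30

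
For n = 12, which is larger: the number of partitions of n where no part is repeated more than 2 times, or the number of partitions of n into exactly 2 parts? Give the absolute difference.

Partitions of 12 where no part is repeated more than 2 times: 36.
Partitions of 12 into exactly 2 parts: 6.
|36 − 6| = 30.

30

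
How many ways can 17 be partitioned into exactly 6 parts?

44

A partial list (first 12 by largest part):
12, 1, 1, 1, 1, 1
11, 2, 1, 1, 1, 1
10, 3, 1, 1, 1, 1
10, 2, 2, 1, 1, 1
9, 4, 1, 1, 1, 1
9, 3, 2, 1, 1, 1
9, 2, 2, 2, 1, 1
8, 5, 1, 1, 1, 1
8, 4, 2, 1, 1, 1
8, 3, 3, 1, 1, 1
8, 3, 2, 2, 1, 1
8, 2, 2, 2, 2, 1
…and 32 more, for 44 total.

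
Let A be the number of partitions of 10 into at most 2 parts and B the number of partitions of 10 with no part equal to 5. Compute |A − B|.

29

Partitions of 10 into at most 2 parts: 6.
Partitions of 10 with no part equal to 5: 35.
|6 − 35| = 29.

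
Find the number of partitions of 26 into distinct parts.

165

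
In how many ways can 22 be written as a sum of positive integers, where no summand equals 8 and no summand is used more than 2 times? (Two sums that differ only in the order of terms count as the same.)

Counting exhaustively, 240 partitions satisfy the conditions.

240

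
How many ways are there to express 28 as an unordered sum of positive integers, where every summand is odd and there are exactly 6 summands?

44

A partial list (first 12 by largest part):
23 + 1 + 1 + 1 + 1 + 1
21 + 3 + 1 + 1 + 1 + 1
19 + 5 + 1 + 1 + 1 + 1
19 + 3 + 3 + 1 + 1 + 1
17 + 7 + 1 + 1 + 1 + 1
17 + 5 + 3 + 1 + 1 + 1
17 + 3 + 3 + 3 + 1 + 1
15 + 9 + 1 + 1 + 1 + 1
15 + 7 + 3 + 1 + 1 + 1
15 + 5 + 5 + 1 + 1 + 1
15 + 5 + 3 + 3 + 1 + 1
15 + 3 + 3 + 3 + 3 + 1
…and 32 more, for 44 total.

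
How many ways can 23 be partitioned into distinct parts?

Direct enumeration gives 104 partitions.

104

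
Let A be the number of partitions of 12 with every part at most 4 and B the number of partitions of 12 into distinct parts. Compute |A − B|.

19

Partitions of 12 with every part at most 4: 34.
Partitions of 12 into distinct parts: 15.
|34 − 15| = 19.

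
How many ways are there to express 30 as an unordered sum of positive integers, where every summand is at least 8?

16

They are:
30
22+8
21+9
20+10
19+11
18+12
17+13
16+14
15+15
14+8+8
13+9+8
12+10+8
12+9+9
11+11+8
11+10+9
10+10+10
That's 16 in total.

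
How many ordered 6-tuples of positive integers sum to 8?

Equivalently, choose which 5 of the 7 gaps become plus signs: C(7,5) = 21.

21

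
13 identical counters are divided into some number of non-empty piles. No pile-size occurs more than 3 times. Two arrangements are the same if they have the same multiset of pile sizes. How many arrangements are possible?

There are too many to list fully; the first 12 (by largest part) are:
13
12+1
11+2
11+1+1
10+3
10+2+1
10+1+1+1
9+4
9+3+1
9+2+2
9+2+1+1
8+5
…and 52 more, for 64 total.

64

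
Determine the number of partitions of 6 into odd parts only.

4

Listing the qualifying partitions of 6:
1, 5
3, 3
1, 1, 1, 3
1, 1, 1, 1, 1, 1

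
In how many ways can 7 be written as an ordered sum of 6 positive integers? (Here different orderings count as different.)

6

Equivalently, choose which 5 of the 6 gaps become plus signs: C(6,5) = 6.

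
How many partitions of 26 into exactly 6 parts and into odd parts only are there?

35

A partial list (first 12 by largest part):
21, 1, 1, 1, 1, 1
19, 3, 1, 1, 1, 1
17, 5, 1, 1, 1, 1
17, 3, 3, 1, 1, 1
15, 7, 1, 1, 1, 1
15, 5, 3, 1, 1, 1
15, 3, 3, 3, 1, 1
13, 9, 1, 1, 1, 1
13, 7, 3, 1, 1, 1
13, 5, 5, 1, 1, 1
13, 5, 3, 3, 1, 1
13, 3, 3, 3, 3, 1
…and 23 more, for 35 total.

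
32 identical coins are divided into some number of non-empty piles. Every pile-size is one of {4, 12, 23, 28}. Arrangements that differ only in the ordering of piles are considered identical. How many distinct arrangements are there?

4

They are:
28 + 4
12 + 12 + 4 + 4
12 + 4 + 4 + 4 + 4 + 4
4 + 4 + 4 + 4 + 4 + 4 + 4 + 4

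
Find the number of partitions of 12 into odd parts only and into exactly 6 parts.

3

Enumerating:
7+1+1+1+1+1
5+3+1+1+1+1
3+3+3+1+1+1
That's 3 in total.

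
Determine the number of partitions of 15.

A full systematic count gives 176.

176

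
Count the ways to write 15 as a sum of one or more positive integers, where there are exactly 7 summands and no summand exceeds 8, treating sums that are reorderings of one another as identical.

Enumerating:
1+1+1+1+1+2+8
1+1+1+1+1+3+7
1+1+1+1+2+2+7
1+1+1+1+1+4+6
1+1+1+1+2+3+6
1+1+1+2+2+2+6
1+1+1+1+1+5+5
1+1+1+1+2+4+5
1+1+1+1+3+3+5
1+1+1+2+2+3+5
1+1+2+2+2+2+5
1+1+1+1+3+4+4
1+1+1+2+2+4+4
1+1+1+2+3+3+4
1+1+2+2+2+3+4
1+2+2+2+2+2+4
1+1+1+3+3+3+3
1+1+2+2+3+3+3
1+2+2+2+2+3+3
2+2+2+2+2+2+3

20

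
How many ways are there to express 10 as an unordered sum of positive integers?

42

There are too many to list fully; the first 12 (by largest part) are:
10
9 + 1
8 + 2
8 + 1 + 1
7 + 3
7 + 2 + 1
7 + 1 + 1 + 1
6 + 4
6 + 3 + 1
6 + 2 + 2
6 + 2 + 1 + 1
6 + 1 + 1 + 1 + 1
…and 30 more, for 42 total.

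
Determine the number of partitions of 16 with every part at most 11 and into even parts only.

Listing the qualifying partitions of 16:
10, 6
10, 4, 2
10, 2, 2, 2
8, 8
8, 6, 2
8, 4, 4
8, 4, 2, 2
8, 2, 2, 2, 2
6, 6, 4
6, 6, 2, 2
6, 4, 4, 2
6, 4, 2, 2, 2
6, 2, 2, 2, 2, 2
4, 4, 4, 4
4, 4, 4, 2, 2
4, 4, 2, 2, 2, 2
4, 2, 2, 2, 2, 2, 2
2, 2, 2, 2, 2, 2, 2, 2

18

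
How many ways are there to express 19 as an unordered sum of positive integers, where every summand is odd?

A partial list (first 12 by largest part):
19
17, 1, 1
15, 3, 1
15, 1, 1, 1, 1
13, 5, 1
13, 3, 3
13, 3, 1, 1, 1
13, 1, 1, 1, 1, 1, 1
11, 7, 1
11, 5, 3
11, 5, 1, 1, 1
11, 3, 3, 1, 1
…and 42 more, for 54 total.

54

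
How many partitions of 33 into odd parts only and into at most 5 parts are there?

Systematic enumeration (by largest part, then next-largest, …) yields 98.

98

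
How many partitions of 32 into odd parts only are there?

Enumerating by decreasing first part gives 390 partitions in all.

390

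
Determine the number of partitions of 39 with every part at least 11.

17

The partitions of 39 that satisfy the conditions:
39
28, 11
27, 12
26, 13
25, 14
24, 15
23, 16
22, 17
21, 18
20, 19
17, 11, 11
16, 12, 11
15, 13, 11
15, 12, 12
14, 14, 11
14, 13, 12
13, 13, 13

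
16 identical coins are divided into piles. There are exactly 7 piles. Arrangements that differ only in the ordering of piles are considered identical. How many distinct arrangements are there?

28

A partial list (first 12 by largest part):
10, 1, 1, 1, 1, 1, 1
9, 2, 1, 1, 1, 1, 1
8, 3, 1, 1, 1, 1, 1
8, 2, 2, 1, 1, 1, 1
7, 4, 1, 1, 1, 1, 1
7, 3, 2, 1, 1, 1, 1
7, 2, 2, 2, 1, 1, 1
6, 5, 1, 1, 1, 1, 1
6, 4, 2, 1, 1, 1, 1
6, 3, 3, 1, 1, 1, 1
6, 3, 2, 2, 1, 1, 1
6, 2, 2, 2, 2, 1, 1
…and 16 more, for 28 total.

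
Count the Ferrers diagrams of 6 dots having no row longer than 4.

Enumerating:
4+2
4+1+1
3+3
3+2+1
3+1+1+1
2+2+2
2+2+1+1
2+1+1+1+1
1+1+1+1+1+1

9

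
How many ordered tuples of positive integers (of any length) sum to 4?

8

The number of compositions of n is 2^(n−1); here 2^3 = 8.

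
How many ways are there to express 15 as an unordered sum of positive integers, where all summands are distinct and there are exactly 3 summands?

12

They are:
12 + 2 + 1
11 + 3 + 1
10 + 4 + 1
10 + 3 + 2
9 + 5 + 1
9 + 4 + 2
8 + 6 + 1
8 + 5 + 2
8 + 4 + 3
7 + 6 + 2
7 + 5 + 3
6 + 5 + 4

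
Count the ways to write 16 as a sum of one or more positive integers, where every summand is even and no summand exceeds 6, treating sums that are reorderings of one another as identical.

10

The partitions of 16 that satisfy the conditions:
6, 6, 4
6, 6, 2, 2
6, 4, 4, 2
6, 4, 2, 2, 2
6, 2, 2, 2, 2, 2
4, 4, 4, 4
4, 4, 4, 2, 2
4, 4, 2, 2, 2, 2
4, 2, 2, 2, 2, 2, 2
2, 2, 2, 2, 2, 2, 2, 2
Counting gives 10.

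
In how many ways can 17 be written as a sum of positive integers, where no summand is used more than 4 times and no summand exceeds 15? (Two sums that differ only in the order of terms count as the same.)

203

Enumerating by decreasing first part gives 203 partitions in all.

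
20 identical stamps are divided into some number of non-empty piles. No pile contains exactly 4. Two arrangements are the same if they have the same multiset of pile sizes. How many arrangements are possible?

396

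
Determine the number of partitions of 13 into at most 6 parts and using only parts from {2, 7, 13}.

2

They are:
13
2 + 2 + 2 + 7
That's 2 in total.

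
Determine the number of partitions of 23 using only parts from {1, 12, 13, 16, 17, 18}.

6

The partitions of 23 that satisfy the conditions:
18 + 1 + 1 + 1 + 1 + 1
17 + 1 + 1 + 1 + 1 + 1 + 1
16 + 1 + 1 + 1 + 1 + 1 + 1 + 1
13 + 1 + 1 + 1 + 1 + 1 + 1 + 1 + 1 + 1 + 1
12 + 1 + 1 + 1 + 1 + 1 + 1 + 1 + 1 + 1 + 1 + 1
1 + 1 + 1 + 1 + 1 + 1 + 1 + 1 + 1 + 1 + 1 + 1 + 1 + 1 + 1 + 1 + 1 + 1 + 1 + 1 + 1 + 1 + 1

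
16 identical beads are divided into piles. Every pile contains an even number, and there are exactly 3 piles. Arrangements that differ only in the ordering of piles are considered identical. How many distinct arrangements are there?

5

Enumerating:
2,2,12
2,4,10
2,6,8
4,4,8
4,6,6
Counting gives 5.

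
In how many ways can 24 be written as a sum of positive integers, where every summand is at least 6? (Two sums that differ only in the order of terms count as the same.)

Listing the qualifying partitions of 24:
24
6 + 18
7 + 17
8 + 16
9 + 15
10 + 14
11 + 13
12 + 12
6 + 6 + 12
6 + 7 + 11
6 + 8 + 10
7 + 7 + 10
6 + 9 + 9
7 + 8 + 9
8 + 8 + 8
6 + 6 + 6 + 6

16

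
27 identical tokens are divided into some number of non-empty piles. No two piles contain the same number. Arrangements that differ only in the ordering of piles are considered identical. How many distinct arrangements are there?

192

Direct enumeration gives 192 partitions.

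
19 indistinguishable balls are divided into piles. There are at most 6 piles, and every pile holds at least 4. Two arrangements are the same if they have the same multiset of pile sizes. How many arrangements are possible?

18

The partitions of 19 that satisfy the conditions:
19
4,15
5,14
6,13
7,12
8,11
4,4,11
9,10
4,5,10
4,6,9
5,5,9
4,7,8
5,6,8
5,7,7
6,6,7
4,4,4,7
4,4,5,6
4,5,5,5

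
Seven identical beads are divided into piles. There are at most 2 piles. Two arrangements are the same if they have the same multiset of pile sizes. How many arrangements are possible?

4

Enumerating:
7
6,1
5,2
4,3
Counting gives 4.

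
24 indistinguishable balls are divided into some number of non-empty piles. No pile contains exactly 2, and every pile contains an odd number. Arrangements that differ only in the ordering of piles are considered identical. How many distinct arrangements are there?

Direct enumeration gives 122 partitions.

122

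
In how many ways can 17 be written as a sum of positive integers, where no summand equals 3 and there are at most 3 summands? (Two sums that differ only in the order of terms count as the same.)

25

Enumerating:
17
1,16
2,15
1,1,15
1,2,14
4,13
2,2,13
5,12
1,4,12
6,11
1,5,11
2,4,11
7,10
1,6,10
2,5,10
8,9
1,7,9
2,6,9
4,4,9
1,8,8
2,7,8
4,5,8
4,6,7
5,5,7
5,6,6
Counting gives 25.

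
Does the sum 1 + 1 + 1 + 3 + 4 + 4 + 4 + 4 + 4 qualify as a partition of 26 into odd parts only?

No

The parts sum to 26, and the condition 'every summand is odd' is violated.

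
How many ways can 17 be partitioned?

Systematic enumeration (by largest part, then next-largest, …) yields 297.

297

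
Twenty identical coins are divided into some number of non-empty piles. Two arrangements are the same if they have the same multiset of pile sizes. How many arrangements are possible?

Enumerating by decreasing first part gives 627 partitions in all.

627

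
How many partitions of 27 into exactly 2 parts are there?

13

Enumerating:
1,26
2,25
3,24
4,23
5,22
6,21
7,20
8,19
9,18
10,17
11,16
12,15
13,14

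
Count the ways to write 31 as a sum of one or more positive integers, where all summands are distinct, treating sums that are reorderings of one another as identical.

340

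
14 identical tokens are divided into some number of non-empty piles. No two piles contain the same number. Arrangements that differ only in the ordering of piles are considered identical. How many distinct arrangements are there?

22

Listing the qualifying partitions of 14:
14
13+1
12+2
11+3
11+2+1
10+4
10+3+1
9+5
9+4+1
9+3+2
8+6
8+5+1
8+4+2
8+3+2+1
7+6+1
7+5+2
7+4+3
7+4+2+1
6+5+3
6+5+2+1
6+4+3+1
5+4+3+2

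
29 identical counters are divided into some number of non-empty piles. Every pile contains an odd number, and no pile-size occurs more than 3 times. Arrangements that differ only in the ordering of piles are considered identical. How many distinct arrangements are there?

88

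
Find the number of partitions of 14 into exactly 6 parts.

20

The partitions of 14 that satisfy the conditions:
9 + 1 + 1 + 1 + 1 + 1
8 + 2 + 1 + 1 + 1 + 1
7 + 3 + 1 + 1 + 1 + 1
7 + 2 + 2 + 1 + 1 + 1
6 + 4 + 1 + 1 + 1 + 1
6 + 3 + 2 + 1 + 1 + 1
6 + 2 + 2 + 2 + 1 + 1
5 + 5 + 1 + 1 + 1 + 1
5 + 4 + 2 + 1 + 1 + 1
5 + 3 + 3 + 1 + 1 + 1
5 + 3 + 2 + 2 + 1 + 1
5 + 2 + 2 + 2 + 2 + 1
4 + 4 + 3 + 1 + 1 + 1
4 + 4 + 2 + 2 + 1 + 1
4 + 3 + 3 + 2 + 1 + 1
4 + 3 + 2 + 2 + 2 + 1
4 + 2 + 2 + 2 + 2 + 2
3 + 3 + 3 + 3 + 1 + 1
3 + 3 + 3 + 2 + 2 + 1
3 + 3 + 2 + 2 + 2 + 2
Counting gives 20.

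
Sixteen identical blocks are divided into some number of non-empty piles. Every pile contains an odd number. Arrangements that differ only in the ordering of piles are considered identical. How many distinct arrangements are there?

A partial list (first 12 by largest part):
15+1
13+3
13+1+1+1
11+5
11+3+1+1
11+1+1+1+1+1
9+7
9+5+1+1
9+3+3+1
9+3+1+1+1+1
9+1+1+1+1+1+1+1
7+7+1+1
…and 20 more, for 32 total.

32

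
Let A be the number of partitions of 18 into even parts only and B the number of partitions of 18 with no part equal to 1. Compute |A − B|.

58

Partitions of 18 into even parts only: 30.
Partitions of 18 with no part equal to 1: 88.
|30 − 88| = 58.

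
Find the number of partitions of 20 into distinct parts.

There are too many to list fully; the first 12 (by largest part) are:
20
19, 1
18, 2
17, 3
17, 2, 1
16, 4
16, 3, 1
15, 5
15, 4, 1
15, 3, 2
14, 6
14, 5, 1
…and 52 more, for 64 total.

64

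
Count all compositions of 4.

There are 3 gaps and each independently is a cut or not, giving 2^3 = 8.

8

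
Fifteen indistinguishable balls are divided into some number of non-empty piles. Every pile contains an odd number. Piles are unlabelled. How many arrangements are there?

There are too many to list fully; the first 12 (by largest part) are:
15
13, 1, 1
11, 3, 1
11, 1, 1, 1, 1
9, 5, 1
9, 3, 3
9, 3, 1, 1, 1
9, 1, 1, 1, 1, 1, 1
7, 7, 1
7, 5, 3
7, 5, 1, 1, 1
7, 3, 3, 1, 1
…and 15 more, for 27 total.

27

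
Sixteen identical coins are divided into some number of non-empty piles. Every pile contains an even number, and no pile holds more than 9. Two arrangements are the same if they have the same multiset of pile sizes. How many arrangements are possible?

Listing the qualifying partitions of 16:
8+8
8+6+2
8+4+4
8+4+2+2
8+2+2+2+2
6+6+4
6+6+2+2
6+4+4+2
6+4+2+2+2
6+2+2+2+2+2
4+4+4+4
4+4+4+2+2
4+4+2+2+2+2
4+2+2+2+2+2+2
2+2+2+2+2+2+2+2

15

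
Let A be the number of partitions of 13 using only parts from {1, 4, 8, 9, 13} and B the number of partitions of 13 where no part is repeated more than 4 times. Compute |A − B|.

67

Partitions of 13 using only parts from {1, 4, 8, 9, 13}: 9.
Partitions of 13 where no part is repeated more than 4 times: 76.
|9 − 76| = 67.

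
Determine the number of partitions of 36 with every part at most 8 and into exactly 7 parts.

146

Enumerating by decreasing first part gives 146 partitions in all.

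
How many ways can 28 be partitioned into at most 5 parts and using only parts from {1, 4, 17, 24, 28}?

The partitions of 28 that satisfy the conditions:
28
24+4
24+1+1+1+1

3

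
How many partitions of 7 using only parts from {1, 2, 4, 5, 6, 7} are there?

10

The partitions of 7 that satisfy the conditions:
7
6,1
5,2
5,1,1
4,2,1
4,1,1,1
2,2,2,1
2,2,1,1,1
2,1,1,1,1,1
1,1,1,1,1,1,1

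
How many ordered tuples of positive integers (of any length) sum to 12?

2048

Each of the 11 gaps between 12 units is either a break or not: 2^11 = 2048.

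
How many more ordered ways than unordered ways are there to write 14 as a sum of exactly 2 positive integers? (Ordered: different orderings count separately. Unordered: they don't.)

Ordered (compositions into 2 parts): C(13,1) = 13.
Partitions of 14 into exactly 2 parts: 7.
Difference: 13 − 7 = 6.

6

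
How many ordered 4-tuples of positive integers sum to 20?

969

Place 3 bars in the 19 internal gaps of a row of 20 dots: C(19,3) = 969.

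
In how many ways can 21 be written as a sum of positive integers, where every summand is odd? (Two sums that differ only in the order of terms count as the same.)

76

A full systematic count gives 76.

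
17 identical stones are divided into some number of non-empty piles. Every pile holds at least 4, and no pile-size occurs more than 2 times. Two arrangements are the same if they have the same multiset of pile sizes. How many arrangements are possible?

11

Listing the qualifying partitions of 17:
17
13 + 4
12 + 5
11 + 6
10 + 7
9 + 8
9 + 4 + 4
8 + 5 + 4
7 + 6 + 4
7 + 5 + 5
6 + 6 + 5
Counting gives 11.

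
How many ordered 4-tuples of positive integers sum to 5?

4

Place 3 bars in the 4 internal gaps of a row of 5 dots: C(4,3) = 4.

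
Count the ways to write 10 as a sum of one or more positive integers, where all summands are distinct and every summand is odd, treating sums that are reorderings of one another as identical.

They are:
9,1
7,3

2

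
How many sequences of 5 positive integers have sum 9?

70

By stars and bars with positive parts, the count is C(8,4) = 70.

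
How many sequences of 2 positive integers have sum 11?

Equivalently, choose which 1 of the 10 gaps become plus signs: C(10,1) = 10.

10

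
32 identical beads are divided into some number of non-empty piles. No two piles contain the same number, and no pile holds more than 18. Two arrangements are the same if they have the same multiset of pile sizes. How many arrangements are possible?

Enumerating by decreasing first part gives 302 partitions in all.

302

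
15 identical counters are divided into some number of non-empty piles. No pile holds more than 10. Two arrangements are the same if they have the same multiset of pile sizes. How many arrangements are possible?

164

A full systematic count gives 164.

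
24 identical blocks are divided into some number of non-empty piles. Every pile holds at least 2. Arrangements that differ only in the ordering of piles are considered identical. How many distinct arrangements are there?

320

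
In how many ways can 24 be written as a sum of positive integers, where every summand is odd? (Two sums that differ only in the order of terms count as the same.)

122

Systematic enumeration (by largest part, then next-largest, …) yields 122.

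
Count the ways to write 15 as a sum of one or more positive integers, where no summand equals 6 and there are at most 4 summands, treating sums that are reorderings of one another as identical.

42

There are too many to list fully; the first 12 (by largest part) are:
15
14 + 1
13 + 2
13 + 1 + 1
12 + 3
12 + 2 + 1
12 + 1 + 1 + 1
11 + 4
11 + 3 + 1
11 + 2 + 2
11 + 2 + 1 + 1
10 + 5
…and 30 more, for 42 total.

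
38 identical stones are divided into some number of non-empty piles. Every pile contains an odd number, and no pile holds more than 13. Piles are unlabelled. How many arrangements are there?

526

Systematic enumeration (by largest part, then next-largest, …) yields 526.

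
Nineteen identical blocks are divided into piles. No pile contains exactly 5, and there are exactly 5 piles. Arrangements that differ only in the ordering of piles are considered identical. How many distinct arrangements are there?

47

A partial list (first 12 by largest part):
1, 1, 1, 1, 15
1, 1, 1, 2, 14
1, 1, 1, 3, 13
1, 1, 2, 2, 13
1, 1, 1, 4, 12
1, 1, 2, 3, 12
1, 2, 2, 2, 12
1, 1, 2, 4, 11
1, 1, 3, 3, 11
1, 2, 2, 3, 11
2, 2, 2, 2, 11
1, 1, 1, 6, 10
…and 35 more, for 47 total.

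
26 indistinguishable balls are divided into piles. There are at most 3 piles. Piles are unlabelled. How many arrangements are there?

A partial list (first 12 by largest part):
26
25 + 1
24 + 2
24 + 1 + 1
23 + 3
23 + 2 + 1
22 + 4
22 + 3 + 1
22 + 2 + 2
21 + 5
21 + 4 + 1
21 + 3 + 2
…and 58 more, for 70 total.

70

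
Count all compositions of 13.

4096

There are 12 gaps and each independently is a cut or not, giving 2^12 = 4096.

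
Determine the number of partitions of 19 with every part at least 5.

Enumerating:
19
5 + 14
6 + 13
7 + 12
8 + 11
9 + 10
5 + 5 + 9
5 + 6 + 8
5 + 7 + 7
6 + 6 + 7
Counting gives 10.

10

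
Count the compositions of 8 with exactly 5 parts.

35

A composition of 8 into 5 positive parts is chosen by placing 4 dividers among the 7 gaps between 8 units: C(7,4) = 35.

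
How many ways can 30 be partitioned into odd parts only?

296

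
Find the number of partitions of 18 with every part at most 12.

Enumerating by decreasing first part gives 366 partitions in all.

366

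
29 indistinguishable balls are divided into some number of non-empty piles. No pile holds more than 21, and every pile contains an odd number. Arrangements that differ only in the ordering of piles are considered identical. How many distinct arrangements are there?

248

There are 248 such partitions.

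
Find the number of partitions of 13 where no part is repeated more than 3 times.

There are too many to list fully; the first 12 (by largest part) are:
13
12, 1
11, 2
11, 1, 1
10, 3
10, 2, 1
10, 1, 1, 1
9, 4
9, 3, 1
9, 2, 2
9, 2, 1, 1
8, 5
…and 52 more, for 64 total.

64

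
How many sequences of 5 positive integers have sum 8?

Place 4 bars in the 7 internal gaps of a row of 8 dots: C(7,4) = 35.

35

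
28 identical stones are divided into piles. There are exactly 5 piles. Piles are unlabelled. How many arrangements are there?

291

There are 291 such partitions.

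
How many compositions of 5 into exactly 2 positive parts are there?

Equivalently, choose which 1 of the 4 gaps become plus signs: C(4,1) = 4.

4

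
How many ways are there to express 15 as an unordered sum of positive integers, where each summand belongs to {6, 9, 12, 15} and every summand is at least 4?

2

They are:
15
9+6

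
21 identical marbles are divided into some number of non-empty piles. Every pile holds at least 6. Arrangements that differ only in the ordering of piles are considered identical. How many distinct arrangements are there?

9

Listing the qualifying partitions of 21:
21
15+6
14+7
13+8
12+9
11+10
9+6+6
8+7+6
7+7+7
That's 9 in total.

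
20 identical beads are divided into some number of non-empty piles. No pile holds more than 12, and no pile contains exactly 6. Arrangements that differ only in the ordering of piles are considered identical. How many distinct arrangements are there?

449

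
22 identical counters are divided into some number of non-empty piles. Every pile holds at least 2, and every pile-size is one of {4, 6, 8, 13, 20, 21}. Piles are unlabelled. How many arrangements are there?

4

Listing the qualifying partitions of 22:
8,8,6
8,6,4,4
6,6,6,4
6,4,4,4,4
Counting gives 4.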